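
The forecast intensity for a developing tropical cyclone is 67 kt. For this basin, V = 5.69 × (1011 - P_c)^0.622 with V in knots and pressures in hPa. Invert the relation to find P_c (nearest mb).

ΔP = (V / 5.69)^(1/0.622) = (67/5.69)^1.608.
67/5.69 = 11.775; 11.775^1.608 ≈ 52.70 mb.
P_c = 1011 − 52.70 = 958.30 ≈ 958 mb.

958 mb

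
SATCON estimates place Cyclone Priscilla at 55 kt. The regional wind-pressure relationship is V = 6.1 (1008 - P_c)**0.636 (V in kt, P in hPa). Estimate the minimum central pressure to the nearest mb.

976 mb

ΔP = (V / 6.1)^(1/0.636) = (55/6.1)^1.572.
55/6.1 = 9.016; 9.016^1.572 ≈ 31.74 mb.
P_c = 1008 − 31.74 = 976.26 ≈ 976 mb.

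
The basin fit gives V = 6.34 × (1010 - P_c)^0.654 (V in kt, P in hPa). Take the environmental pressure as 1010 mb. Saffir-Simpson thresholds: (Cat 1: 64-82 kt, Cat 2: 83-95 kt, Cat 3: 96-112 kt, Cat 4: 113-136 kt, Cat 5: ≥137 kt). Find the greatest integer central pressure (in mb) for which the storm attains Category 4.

Category 4 begins at V = 113 kt.
Required ΔP = (113/6.34)^(1/0.654) = 17.823^1.529 ≈ 81.81 mb.
P_c ≤ 1010 − 81.81 = 928.19, so the highest integer P_c is 928 mb.

928 mb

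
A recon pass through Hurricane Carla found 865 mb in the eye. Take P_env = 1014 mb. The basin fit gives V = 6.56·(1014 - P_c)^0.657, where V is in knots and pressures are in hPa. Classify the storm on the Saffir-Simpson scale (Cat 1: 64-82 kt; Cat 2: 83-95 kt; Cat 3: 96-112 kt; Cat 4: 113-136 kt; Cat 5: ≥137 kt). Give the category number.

ΔP = 1014 − 865 = 149 mb.
V ≈ 6.56 × 149^0.657 = 6.56 × 26.78 ≈ 176 kt.
176 kt falls in the Category 5 band.

5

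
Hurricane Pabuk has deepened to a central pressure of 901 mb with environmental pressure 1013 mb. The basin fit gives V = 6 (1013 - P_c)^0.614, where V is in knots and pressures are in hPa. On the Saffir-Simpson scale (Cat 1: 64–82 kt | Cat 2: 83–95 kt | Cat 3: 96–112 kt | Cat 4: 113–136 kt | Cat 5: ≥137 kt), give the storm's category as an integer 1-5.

3

ΔP = 1013 − 901 = 112 mb.
V ≈ 6 × 112^0.614 = 6 × 18.12 ≈ 109 kt.
109 kt falls in the Category 3 band.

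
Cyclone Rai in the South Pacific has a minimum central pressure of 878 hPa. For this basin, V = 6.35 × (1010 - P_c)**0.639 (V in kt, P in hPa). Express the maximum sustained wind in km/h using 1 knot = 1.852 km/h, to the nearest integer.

ΔP = 1010 − 878 = 132 hPa.
V ≈ 6.35 × 132^0.639 = 6.35 × 22.649 ≈ 143.820 kt.
143.820 × 1.852 ≈ 266.36 km/h → 266 km/h.

266 km/h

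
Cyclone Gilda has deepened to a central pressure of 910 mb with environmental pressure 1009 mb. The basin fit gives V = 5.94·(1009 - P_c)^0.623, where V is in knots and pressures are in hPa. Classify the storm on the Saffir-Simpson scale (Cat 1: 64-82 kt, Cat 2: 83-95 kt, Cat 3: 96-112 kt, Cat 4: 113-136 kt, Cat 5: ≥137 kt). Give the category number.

3

ΔP = 1009 − 910 = 99 mb.
V ≈ 5.94 × 99^0.623 = 5.94 × 17.51 ≈ 104 kt.
104 kt falls in the Category 3 band.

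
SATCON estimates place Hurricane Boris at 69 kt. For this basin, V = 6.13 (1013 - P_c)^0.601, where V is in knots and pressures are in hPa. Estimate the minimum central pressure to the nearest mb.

ΔP = (V / 6.13)^(1/0.601) = (69/6.13)^1.664.
69/6.13 = 11.256; 11.256^1.664 ≈ 56.16 mb.
P_c = 1013 − 56.16 = 956.84 ≈ 957 mb.

957 mb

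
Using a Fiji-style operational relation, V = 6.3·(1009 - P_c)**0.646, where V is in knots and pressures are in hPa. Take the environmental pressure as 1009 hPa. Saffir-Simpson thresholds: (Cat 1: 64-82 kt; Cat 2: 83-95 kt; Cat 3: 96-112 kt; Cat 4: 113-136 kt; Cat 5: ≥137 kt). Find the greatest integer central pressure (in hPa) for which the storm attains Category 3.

941 hPa

Category 3 begins at V = 96 kt.
Required ΔP = (96/6.3)^(1/0.646) = 15.238^1.548 ≈ 67.79 hPa.
P_c ≤ 1009 − 67.79 = 941.21, so the highest integer P_c is 941 hPa.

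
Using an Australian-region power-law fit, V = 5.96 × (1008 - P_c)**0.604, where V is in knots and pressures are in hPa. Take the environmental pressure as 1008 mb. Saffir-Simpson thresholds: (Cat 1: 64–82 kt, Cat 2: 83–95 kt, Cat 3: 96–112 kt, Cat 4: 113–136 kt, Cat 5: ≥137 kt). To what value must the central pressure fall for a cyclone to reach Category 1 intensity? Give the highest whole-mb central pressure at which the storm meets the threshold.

957 mb

Category 1 begins at V = 64 kt.
Required ΔP = (64/5.96)^(1/0.604) = 10.738^1.656 ≈ 50.91 mb.
P_c ≤ 1008 − 50.91 = 957.09, so the highest integer P_c is 957 mb.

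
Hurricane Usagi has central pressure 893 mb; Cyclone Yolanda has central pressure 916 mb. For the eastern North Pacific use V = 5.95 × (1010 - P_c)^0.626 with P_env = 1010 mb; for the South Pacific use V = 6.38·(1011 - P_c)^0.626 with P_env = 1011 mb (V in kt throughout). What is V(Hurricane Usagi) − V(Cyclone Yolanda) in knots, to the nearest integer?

Hurricane Usagi: ΔP = 117; V ≈ 5.95 × 117^0.626 ≈ 117.27 kt.
Cyclone Yolanda: ΔP = 95; V ≈ 6.38 × 95^0.626 ≈ 110.38 kt.
Difference ≈ 117.27 − 110.38 = 6.89 → 7 kt.

7 kt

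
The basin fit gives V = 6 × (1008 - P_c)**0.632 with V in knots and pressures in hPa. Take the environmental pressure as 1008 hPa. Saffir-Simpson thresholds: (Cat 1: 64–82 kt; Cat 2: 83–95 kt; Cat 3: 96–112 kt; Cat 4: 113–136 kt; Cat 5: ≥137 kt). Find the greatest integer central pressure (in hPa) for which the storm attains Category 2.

Category 2 begins at V = 83 kt.
Required ΔP = (83/6)^(1/0.632) = 13.833^1.582 ≈ 63.87 hPa.
P_c ≤ 1008 − 63.87 = 944.13, so the highest integer P_c is 944 hPa.

944 hPa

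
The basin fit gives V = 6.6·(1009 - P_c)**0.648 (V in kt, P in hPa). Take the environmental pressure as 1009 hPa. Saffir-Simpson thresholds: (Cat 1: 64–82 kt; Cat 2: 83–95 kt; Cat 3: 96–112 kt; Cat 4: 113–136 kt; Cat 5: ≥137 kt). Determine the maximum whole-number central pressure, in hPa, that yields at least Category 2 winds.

959 hPa

Category 2 begins at V = 83 kt.
Required ΔP = (83/6.6)^(1/0.648) = 12.576^1.543 ≈ 49.75 hPa.
P_c ≤ 1009 − 49.75 = 959.25, so the highest integer P_c is 959 hPa.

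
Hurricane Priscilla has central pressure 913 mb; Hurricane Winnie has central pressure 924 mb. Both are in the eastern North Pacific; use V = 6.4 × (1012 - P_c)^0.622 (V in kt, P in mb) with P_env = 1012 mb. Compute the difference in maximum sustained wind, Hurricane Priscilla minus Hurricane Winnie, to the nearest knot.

Hurricane Priscilla: ΔP = 99; V ≈ 6.4 × 99^0.622 ≈ 111.55 kt.
Hurricane Winnie: ΔP = 88; V ≈ 6.4 × 88^0.622 ≈ 103.67 kt.
Difference ≈ 111.55 − 103.67 = 7.88 → 8 kt.

8 kt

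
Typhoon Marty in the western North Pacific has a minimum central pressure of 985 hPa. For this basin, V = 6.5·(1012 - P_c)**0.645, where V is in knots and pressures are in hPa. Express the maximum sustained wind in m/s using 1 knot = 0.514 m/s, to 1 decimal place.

ΔP = 1012 − 985 = 27 hPa.
V ≈ 6.5 × 27^0.645 = 6.5 × 8.380 ≈ 54.468 kt.
54.468 × 0.514 ≈ 28.00 m/s → 28.0 m/s.

28.0 m/s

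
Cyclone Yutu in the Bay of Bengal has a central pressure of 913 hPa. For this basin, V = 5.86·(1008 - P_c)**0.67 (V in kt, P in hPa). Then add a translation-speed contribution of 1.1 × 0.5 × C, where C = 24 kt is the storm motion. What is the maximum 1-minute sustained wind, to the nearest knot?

ΔP = 1008 − 913 = 95 hPa.
95^0.67 ≈ 21.139.
V ≈ 5.86 × 21.139 ≈ 123.9 kt.
Translation term: 1.1 × 0.5 × 24 = 13.2 kt.
Corrected V ≈ 137.1 kt → 137 kt.

137 kt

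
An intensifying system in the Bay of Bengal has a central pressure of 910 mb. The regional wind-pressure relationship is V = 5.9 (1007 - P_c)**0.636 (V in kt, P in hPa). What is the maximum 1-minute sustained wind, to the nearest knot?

ΔP = 1007 − 910 = 97 mb.
97^0.636 ≈ 18.348.
V ≈ 5.9 × 18.348 ≈ 108.3 kt.

108 kt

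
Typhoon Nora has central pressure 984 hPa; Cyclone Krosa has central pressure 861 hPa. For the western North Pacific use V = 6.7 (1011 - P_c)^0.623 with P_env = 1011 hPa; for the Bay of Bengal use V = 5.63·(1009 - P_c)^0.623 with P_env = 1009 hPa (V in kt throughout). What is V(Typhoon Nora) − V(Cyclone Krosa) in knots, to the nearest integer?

-74 kt

Typhoon Nora: ΔP = 27; V ≈ 6.7 × 27^0.623 ≈ 52.22 kt.
Cyclone Krosa: ΔP = 148; V ≈ 5.63 × 148^0.623 ≈ 126.64 kt.
Difference ≈ 52.22 − 126.64 = -74.42 → -74 kt.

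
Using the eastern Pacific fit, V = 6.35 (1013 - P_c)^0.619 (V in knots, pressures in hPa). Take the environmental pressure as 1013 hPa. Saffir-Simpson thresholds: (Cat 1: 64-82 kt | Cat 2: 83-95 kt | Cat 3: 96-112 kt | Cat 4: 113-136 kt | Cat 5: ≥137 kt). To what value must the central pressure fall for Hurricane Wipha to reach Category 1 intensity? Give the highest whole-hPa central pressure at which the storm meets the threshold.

Category 1 begins at V = 64 kt.
Required ΔP = (64/6.35)^(1/0.619) = 10.079^1.616 ≈ 41.78 hPa.
P_c ≤ 1013 − 41.78 = 971.22, so the highest integer P_c is 971 hPa.

971 hPa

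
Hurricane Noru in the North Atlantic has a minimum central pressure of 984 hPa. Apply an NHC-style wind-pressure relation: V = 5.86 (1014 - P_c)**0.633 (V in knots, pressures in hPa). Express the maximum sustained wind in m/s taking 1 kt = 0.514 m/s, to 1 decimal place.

25.9 m/s

ΔP = 1014 − 984 = 30 hPa.
V ≈ 5.86 × 30^0.633 = 5.86 × 8.610 ≈ 50.456 kt.
50.456 × 0.514 ≈ 25.93 m/s → 25.9 m/s.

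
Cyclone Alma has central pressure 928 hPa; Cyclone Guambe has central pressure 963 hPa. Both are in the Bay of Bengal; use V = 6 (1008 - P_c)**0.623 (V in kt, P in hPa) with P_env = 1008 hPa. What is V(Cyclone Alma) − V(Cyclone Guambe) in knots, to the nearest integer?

28 kt

Cyclone Alma: ΔP = 80; V ≈ 6 × 80^0.623 ≈ 92.00 kt.
Cyclone Guambe: ΔP = 45; V ≈ 6 × 45^0.623 ≈ 64.28 kt.
Difference ≈ 92.00 − 64.28 = 27.72 → 28 kt.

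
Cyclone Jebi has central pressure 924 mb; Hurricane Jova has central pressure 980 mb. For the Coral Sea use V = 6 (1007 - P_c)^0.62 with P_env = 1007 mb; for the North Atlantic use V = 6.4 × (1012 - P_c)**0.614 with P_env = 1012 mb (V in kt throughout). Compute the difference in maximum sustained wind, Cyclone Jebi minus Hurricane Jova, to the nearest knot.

Cyclone Jebi: ΔP = 83; V ≈ 6 × 83^0.62 ≈ 92.89 kt.
Hurricane Jova: ΔP = 32; V ≈ 6.4 × 32^0.614 ≈ 53.75 kt.
Difference ≈ 92.89 − 53.75 = 39.14 → 39 kt.

39 kt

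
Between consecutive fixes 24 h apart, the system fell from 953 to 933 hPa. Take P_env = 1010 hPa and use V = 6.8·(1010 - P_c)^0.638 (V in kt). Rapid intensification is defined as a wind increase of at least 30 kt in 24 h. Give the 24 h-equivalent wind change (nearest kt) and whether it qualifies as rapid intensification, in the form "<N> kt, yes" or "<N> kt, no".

19 kt, no

V₁: ΔP = 57, V ≈ 6.8 × 57^0.638 ≈ 89.69 kt.
V₂: ΔP = 77, V ≈ 6.8 × 77^0.638 ≈ 108.67 kt.
ΔV over 24 h = 18.98 kt → 24 h equivalent = 18.98 × 24/24 ≈ 18.98 kt.
19 kt < 30 kt ⇒ not rapid intensification.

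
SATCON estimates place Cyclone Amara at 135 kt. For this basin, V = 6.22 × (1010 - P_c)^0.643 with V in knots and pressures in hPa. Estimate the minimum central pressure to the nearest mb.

ΔP = (V / 6.22)^(1/0.643) = (135/6.22)^1.555.
135/6.22 = 21.704; 21.704^1.555 ≈ 119.84 mb.
P_c = 1010 − 119.84 = 890.16 ≈ 890 mb.

890 mb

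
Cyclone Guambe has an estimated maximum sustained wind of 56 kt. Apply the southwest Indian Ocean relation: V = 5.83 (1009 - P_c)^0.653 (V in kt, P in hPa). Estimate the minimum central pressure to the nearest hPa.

977 hPa

ΔP = (V / 5.83)^(1/0.653) = (56/5.83)^1.531.
56/5.83 = 9.605; 9.605^1.531 ≈ 31.96 hPa.
P_c = 1009 − 31.96 = 977.04 ≈ 977 hPa.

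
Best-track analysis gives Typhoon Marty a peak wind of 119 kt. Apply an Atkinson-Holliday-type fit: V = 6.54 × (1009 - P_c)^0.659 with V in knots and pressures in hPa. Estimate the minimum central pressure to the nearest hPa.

ΔP = (V / 6.54)^(1/0.659) = (119/6.54)^1.517.
119/6.54 = 18.196; 18.196^1.517 ≈ 81.65 hPa.
P_c = 1009 − 81.65 = 927.35 ≈ 927 hPa.

927 hPa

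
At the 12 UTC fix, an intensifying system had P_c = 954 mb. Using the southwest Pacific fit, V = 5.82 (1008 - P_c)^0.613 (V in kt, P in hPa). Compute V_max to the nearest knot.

67 kt

ΔP = 1008 − 954 = 54 mb.
54^0.613 ≈ 11.533.
V ≈ 5.82 × 11.533 ≈ 67.1 kt.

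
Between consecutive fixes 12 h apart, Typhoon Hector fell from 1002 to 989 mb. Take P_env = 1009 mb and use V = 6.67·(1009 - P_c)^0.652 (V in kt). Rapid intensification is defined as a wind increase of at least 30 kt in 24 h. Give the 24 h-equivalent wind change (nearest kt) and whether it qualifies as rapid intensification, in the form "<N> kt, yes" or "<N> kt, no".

V₁: ΔP = 7, V ≈ 6.67 × 7^0.652 ≈ 23.72 kt.
V₂: ΔP = 20, V ≈ 6.67 × 20^0.652 ≈ 47.03 kt.
ΔV over 12 h = 23.31 kt → 24 h equivalent = 23.31 × 24/12 ≈ 46.62 kt.
47 kt ≥ 30 kt ⇒ rapid intensification.

47 kt, yes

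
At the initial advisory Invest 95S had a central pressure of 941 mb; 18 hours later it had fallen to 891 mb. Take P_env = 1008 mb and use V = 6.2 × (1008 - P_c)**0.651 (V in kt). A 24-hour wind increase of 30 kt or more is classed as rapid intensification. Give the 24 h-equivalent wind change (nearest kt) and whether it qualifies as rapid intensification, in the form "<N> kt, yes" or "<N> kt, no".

V₁: ΔP = 67, V ≈ 6.2 × 67^0.651 ≈ 95.76 kt.
V₂: ΔP = 117, V ≈ 6.2 × 117^0.651 ≈ 137.65 kt.
ΔV over 18 h = 41.89 kt → 24 h equivalent = 41.89 × 24/18 ≈ 55.85 kt.
56 kt ≥ 30 kt ⇒ rapid intensification.

56 kt, yes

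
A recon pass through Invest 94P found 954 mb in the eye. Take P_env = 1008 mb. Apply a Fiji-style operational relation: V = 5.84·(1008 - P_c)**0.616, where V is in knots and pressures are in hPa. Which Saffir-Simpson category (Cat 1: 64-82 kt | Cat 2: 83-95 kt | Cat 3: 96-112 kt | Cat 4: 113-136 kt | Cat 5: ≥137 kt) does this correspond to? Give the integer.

1

ΔP = 1008 − 954 = 54 mb.
V ≈ 5.84 × 54^0.616 = 5.84 × 11.67 ≈ 68 kt.
68 kt falls in the Category 1 band.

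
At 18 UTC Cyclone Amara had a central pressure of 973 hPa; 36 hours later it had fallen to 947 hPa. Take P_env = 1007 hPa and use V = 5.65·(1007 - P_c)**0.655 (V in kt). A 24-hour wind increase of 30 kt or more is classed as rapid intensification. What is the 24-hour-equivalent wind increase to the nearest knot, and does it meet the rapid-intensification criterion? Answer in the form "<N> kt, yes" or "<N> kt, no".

V₁: ΔP = 34, V ≈ 5.65 × 34^0.655 ≈ 56.91 kt.
V₂: ΔP = 60, V ≈ 5.65 × 60^0.655 ≈ 82.55 kt.
ΔV over 36 h = 25.64 kt → 24 h equivalent = 25.64 × 24/36 ≈ 17.09 kt.
17 kt < 30 kt ⇒ not rapid intensification.

17 kt, no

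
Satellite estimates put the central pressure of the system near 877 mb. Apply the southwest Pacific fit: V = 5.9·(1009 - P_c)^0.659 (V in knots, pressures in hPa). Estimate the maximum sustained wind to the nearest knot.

ΔP = 1009 − 877 = 132 mb.
132^0.659 ≈ 24.972.
V ≈ 5.9 × 24.972 ≈ 147.3 kt.

147 kt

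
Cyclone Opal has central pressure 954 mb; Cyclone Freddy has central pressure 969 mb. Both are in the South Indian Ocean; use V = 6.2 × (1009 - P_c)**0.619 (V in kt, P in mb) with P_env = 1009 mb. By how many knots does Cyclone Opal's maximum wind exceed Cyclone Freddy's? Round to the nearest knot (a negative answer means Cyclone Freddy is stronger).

Cyclone Opal: ΔP = 55; V ≈ 6.2 × 55^0.619 ≈ 74.08 kt.
Cyclone Freddy: ΔP = 40; V ≈ 6.2 × 40^0.619 ≈ 60.82 kt.
Difference ≈ 74.08 − 60.82 = 13.26 → 13 kt.

13 kt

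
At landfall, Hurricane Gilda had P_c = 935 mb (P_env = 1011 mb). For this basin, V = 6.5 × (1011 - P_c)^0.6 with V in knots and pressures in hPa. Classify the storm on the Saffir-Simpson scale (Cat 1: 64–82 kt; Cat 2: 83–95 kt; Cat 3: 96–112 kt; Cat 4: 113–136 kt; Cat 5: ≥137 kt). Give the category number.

ΔP = 1011 − 935 = 76 mb.
V ≈ 6.5 × 76^0.6 = 6.5 × 13.44 ≈ 87 kt.
87 kt falls in the Category 2 band.

2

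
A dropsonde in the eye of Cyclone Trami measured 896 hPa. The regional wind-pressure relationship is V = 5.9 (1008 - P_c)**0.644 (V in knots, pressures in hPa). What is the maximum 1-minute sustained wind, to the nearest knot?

123 kt

ΔP = 1008 − 896 = 112 hPa.
112^0.644 ≈ 20.878.
V ≈ 5.9 × 20.878 ≈ 123.2 kt.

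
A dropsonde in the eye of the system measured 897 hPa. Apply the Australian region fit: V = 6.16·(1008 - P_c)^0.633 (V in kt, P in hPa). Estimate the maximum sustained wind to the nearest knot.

121 kt

ΔP = 1008 − 897 = 111 hPa.
111^0.633 ≈ 19.710.
V ≈ 6.16 × 19.710 ≈ 121.4 kt.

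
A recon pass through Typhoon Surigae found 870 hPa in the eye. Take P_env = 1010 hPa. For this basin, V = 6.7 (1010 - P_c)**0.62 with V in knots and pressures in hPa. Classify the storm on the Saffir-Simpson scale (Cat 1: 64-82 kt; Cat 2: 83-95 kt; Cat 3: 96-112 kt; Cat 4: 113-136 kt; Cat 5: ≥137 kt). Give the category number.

5

ΔP = 1010 − 870 = 140 hPa.
V ≈ 6.7 × 140^0.62 = 6.7 × 21.41 ≈ 143 kt.
143 kt falls in the Category 5 band.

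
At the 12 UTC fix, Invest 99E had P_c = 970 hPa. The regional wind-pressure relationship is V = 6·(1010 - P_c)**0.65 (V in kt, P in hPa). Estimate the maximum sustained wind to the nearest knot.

66 kt

ΔP = 1010 − 970 = 40 hPa.
40^0.65 ≈ 10.999.
V ≈ 6 × 10.999 ≈ 66.0 kt.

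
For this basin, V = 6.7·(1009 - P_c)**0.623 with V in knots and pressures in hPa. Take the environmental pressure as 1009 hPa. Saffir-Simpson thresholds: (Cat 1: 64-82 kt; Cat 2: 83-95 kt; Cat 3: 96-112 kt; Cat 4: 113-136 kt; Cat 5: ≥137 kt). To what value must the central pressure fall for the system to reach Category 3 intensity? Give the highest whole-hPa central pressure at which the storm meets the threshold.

937 hPa

Category 3 begins at V = 96 kt.
Required ΔP = (96/6.7)^(1/0.623) = 14.328^1.605 ≈ 71.76 hPa.
P_c ≤ 1009 − 71.76 = 937.24, so the highest integer P_c is 937 hPa.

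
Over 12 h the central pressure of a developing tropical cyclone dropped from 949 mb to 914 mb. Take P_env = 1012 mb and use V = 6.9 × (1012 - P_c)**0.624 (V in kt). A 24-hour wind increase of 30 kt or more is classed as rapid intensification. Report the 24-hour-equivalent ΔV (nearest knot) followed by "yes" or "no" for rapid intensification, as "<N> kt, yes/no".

V₁: ΔP = 63, V ≈ 6.9 × 63^0.624 ≈ 91.55 kt.
V₂: ΔP = 98, V ≈ 6.9 × 98^0.624 ≈ 120.61 kt.
ΔV over 12 h = 29.06 kt → 24 h equivalent = 29.06 × 24/12 ≈ 58.12 kt.
58 kt ≥ 30 kt ⇒ rapid intensification.

58 kt, yes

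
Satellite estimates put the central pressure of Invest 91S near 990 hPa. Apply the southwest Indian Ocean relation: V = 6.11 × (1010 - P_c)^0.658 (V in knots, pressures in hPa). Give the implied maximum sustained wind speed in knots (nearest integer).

ΔP = 1010 − 990 = 20 hPa.
20^0.658 ≈ 7.179.
V ≈ 6.11 × 7.179 ≈ 43.9 kt.

44 kt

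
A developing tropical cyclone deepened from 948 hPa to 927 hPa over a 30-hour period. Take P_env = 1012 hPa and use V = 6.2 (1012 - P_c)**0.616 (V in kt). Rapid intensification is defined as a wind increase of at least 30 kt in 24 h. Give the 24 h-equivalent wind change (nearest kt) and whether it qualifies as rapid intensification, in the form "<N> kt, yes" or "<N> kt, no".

V₁: ΔP = 64, V ≈ 6.2 × 64^0.616 ≈ 80.35 kt.
V₂: ΔP = 85, V ≈ 6.2 × 85^0.616 ≈ 95.70 kt.
ΔV over 30 h = 15.35 kt → 24 h equivalent = 15.35 × 24/30 ≈ 12.28 kt.
12 kt < 30 kt ⇒ not rapid intensification.

12 kt, no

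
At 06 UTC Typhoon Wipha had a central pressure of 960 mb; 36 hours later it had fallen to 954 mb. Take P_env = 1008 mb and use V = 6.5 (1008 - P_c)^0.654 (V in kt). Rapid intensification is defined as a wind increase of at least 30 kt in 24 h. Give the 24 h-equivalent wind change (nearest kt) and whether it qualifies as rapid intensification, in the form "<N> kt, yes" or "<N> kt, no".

V₁: ΔP = 48, V ≈ 6.5 × 48^0.654 ≈ 81.74 kt.
V₂: ΔP = 54, V ≈ 6.5 × 54^0.654 ≈ 88.29 kt.
ΔV over 36 h = 6.55 kt → 24 h equivalent = 6.55 × 24/36 ≈ 4.37 kt.
4 kt < 30 kt ⇒ not rapid intensification.

4 kt, no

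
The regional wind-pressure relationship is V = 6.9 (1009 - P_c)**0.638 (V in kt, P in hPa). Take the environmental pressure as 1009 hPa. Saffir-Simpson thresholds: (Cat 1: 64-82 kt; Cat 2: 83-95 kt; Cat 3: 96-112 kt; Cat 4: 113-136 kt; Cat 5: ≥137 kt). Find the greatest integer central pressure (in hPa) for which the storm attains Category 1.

976 hPa

Category 1 begins at V = 64 kt.
Required ΔP = (64/6.9)^(1/0.638) = 9.275^1.567 ≈ 32.82 hPa.
P_c ≤ 1009 − 32.82 = 976.18, so the highest integer P_c is 976 hPa.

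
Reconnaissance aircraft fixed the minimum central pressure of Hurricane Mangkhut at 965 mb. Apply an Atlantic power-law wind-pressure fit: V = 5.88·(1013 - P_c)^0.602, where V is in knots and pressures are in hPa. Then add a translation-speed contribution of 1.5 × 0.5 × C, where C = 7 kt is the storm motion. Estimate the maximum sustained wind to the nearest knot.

66 kt

ΔP = 1013 − 965 = 48 mb.
48^0.602 ≈ 10.283.
V ≈ 5.88 × 10.283 ≈ 60.5 kt.
Translation term: 1.5 × 0.5 × 7 = 5.25 kt.
Corrected V ≈ 65.75 kt → 66 kt.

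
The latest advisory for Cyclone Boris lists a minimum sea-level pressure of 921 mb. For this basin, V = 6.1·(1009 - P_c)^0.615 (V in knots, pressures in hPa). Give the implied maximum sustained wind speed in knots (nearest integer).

ΔP = 1009 − 921 = 88 mb.
88^0.615 ≈ 15.698.
V ≈ 6.1 × 15.698 ≈ 95.8 kt.

96 kt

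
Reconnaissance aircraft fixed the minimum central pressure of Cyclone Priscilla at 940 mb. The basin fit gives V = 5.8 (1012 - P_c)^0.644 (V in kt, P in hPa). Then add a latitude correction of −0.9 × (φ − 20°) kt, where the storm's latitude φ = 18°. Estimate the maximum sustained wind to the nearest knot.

93 kt

ΔP = 1012 − 940 = 72 mb.
72^0.644 ≈ 15.708.
V ≈ 5.8 × 15.708 ≈ 91.1 kt.
Latitude correction: −0.9 × (18 − 20) = 1.8 kt.
Corrected V ≈ 92.9 kt → 93 kt.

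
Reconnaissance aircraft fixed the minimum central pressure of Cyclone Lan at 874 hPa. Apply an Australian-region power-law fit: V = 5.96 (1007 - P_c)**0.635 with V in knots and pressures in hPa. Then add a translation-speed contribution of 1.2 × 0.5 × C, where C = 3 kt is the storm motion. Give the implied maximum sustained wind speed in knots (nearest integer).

ΔP = 1007 − 874 = 133 hPa.
133^0.635 ≈ 22.318.
V ≈ 5.96 × 22.318 ≈ 133.0 kt.
Translation term: 1.2 × 0.5 × 3 = 1.8 kt.
Corrected V ≈ 134.8 kt → 135 kt.

135 kt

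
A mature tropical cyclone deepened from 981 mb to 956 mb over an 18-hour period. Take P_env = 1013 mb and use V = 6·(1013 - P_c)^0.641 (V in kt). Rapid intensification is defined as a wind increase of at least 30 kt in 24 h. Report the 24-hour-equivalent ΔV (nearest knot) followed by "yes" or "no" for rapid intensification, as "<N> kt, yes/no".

V₁: ΔP = 32, V ≈ 6 × 32^0.641 ≈ 55.33 kt.
V₂: ΔP = 57, V ≈ 6 × 57^0.641 ≈ 80.11 kt.
ΔV over 18 h = 24.78 kt → 24 h equivalent = 24.78 × 24/18 ≈ 33.04 kt.
33 kt ≥ 30 kt ⇒ rapid intensification.

33 kt, yes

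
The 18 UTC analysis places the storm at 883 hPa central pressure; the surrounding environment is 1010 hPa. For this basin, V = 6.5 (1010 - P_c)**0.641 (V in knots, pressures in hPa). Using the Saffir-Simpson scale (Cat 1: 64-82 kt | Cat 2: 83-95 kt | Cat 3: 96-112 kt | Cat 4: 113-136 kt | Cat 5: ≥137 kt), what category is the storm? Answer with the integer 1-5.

5

ΔP = 1010 − 883 = 127 hPa.
V ≈ 6.5 × 127^0.641 = 6.5 × 22.31 ≈ 145 kt.
145 kt falls in the Category 5 band.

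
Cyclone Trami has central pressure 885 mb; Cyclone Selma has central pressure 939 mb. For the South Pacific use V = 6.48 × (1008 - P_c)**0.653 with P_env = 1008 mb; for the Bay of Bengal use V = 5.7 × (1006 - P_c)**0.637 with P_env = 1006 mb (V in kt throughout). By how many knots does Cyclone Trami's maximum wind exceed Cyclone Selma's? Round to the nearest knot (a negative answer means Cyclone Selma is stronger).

67 kt

Cyclone Trami: ΔP = 123; V ≈ 6.48 × 123^0.653 ≈ 150.07 kt.
Cyclone Selma: ΔP = 67; V ≈ 5.7 × 67^0.637 ≈ 83.00 kt.
Difference ≈ 150.07 − 83.00 = 67.07 → 67 kt.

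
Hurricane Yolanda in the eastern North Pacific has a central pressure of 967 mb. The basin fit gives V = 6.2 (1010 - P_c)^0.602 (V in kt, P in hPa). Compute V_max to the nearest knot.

ΔP = 1010 − 967 = 43 mb.
43^0.602 ≈ 9.624.
V ≈ 6.2 × 9.624 ≈ 59.7 kt.

60 kt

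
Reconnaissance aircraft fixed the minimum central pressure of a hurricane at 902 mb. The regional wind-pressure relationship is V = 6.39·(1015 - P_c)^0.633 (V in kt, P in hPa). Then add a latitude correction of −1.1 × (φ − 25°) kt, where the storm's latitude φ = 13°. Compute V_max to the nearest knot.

141 kt

ΔP = 1015 − 902 = 113 mb.
113^0.633 ≈ 19.934.
V ≈ 6.39 × 19.934 ≈ 127.4 kt.
Latitude correction: −1.1 × (13 − 25) = 13.2 kt.
Corrected V ≈ 140.6 kt → 141 kt.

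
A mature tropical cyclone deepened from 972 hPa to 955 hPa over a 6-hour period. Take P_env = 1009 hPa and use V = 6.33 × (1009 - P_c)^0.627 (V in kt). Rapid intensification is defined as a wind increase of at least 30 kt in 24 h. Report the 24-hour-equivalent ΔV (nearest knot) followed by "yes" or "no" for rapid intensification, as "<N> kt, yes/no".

V₁: ΔP = 37, V ≈ 6.33 × 37^0.627 ≈ 60.91 kt.
V₂: ΔP = 54, V ≈ 6.33 × 54^0.627 ≈ 77.20 kt.
ΔV over 6 h = 16.29 kt → 24 h equivalent = 16.29 × 24/6 ≈ 65.16 kt.
65 kt ≥ 30 kt ⇒ rapid intensification.

65 kt, yes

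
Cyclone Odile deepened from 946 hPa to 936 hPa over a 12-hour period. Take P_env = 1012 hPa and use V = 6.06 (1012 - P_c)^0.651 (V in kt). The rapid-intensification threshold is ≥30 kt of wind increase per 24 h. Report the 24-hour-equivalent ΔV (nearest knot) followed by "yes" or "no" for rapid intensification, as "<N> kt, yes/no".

V₁: ΔP = 66, V ≈ 6.06 × 66^0.651 ≈ 92.68 kt.
V₂: ΔP = 76, V ≈ 6.06 × 76^0.651 ≈ 101.60 kt.
ΔV over 12 h = 8.92 kt → 24 h equivalent = 8.92 × 24/12 ≈ 17.84 kt.
18 kt < 30 kt ⇒ not rapid intensification.

18 kt, no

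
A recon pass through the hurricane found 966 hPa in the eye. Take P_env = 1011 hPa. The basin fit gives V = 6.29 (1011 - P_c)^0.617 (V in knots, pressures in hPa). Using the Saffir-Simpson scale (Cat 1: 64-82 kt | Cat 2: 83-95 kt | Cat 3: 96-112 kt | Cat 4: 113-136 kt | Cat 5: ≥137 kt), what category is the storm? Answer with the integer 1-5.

ΔP = 1011 − 966 = 45 hPa.
V ≈ 6.29 × 45^0.617 = 6.29 × 10.47 ≈ 66 kt.
66 kt falls in the Category 1 band.

1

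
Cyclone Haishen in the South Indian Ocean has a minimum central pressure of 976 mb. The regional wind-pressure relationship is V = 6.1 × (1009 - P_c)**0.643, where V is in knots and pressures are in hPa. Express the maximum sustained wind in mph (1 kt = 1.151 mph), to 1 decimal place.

66.5 mph

ΔP = 1009 − 976 = 33 mb.
V ≈ 6.1 × 33^0.643 = 6.1 × 9.471 ≈ 57.774 kt.
57.774 × 1.151 ≈ 66.50 mph → 66.5 mph.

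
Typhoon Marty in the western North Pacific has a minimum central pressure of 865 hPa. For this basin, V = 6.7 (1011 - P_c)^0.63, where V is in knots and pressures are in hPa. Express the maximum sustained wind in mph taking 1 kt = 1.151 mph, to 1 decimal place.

178.1 mph

ΔP = 1011 − 865 = 146 hPa.
V ≈ 6.7 × 146^0.63 = 6.7 × 23.096 ≈ 154.745 kt.
154.745 × 1.151 ≈ 178.11 mph → 178.1 mph.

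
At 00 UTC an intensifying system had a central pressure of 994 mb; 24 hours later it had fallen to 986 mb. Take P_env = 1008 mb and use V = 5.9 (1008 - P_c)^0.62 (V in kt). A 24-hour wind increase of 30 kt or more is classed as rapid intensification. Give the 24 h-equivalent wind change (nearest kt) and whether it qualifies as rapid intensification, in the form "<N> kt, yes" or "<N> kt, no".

10 kt, no

V₁: ΔP = 14, V ≈ 5.9 × 14^0.62 ≈ 30.30 kt.
V₂: ΔP = 22, V ≈ 5.9 × 22^0.62 ≈ 40.10 kt.
ΔV over 24 h = 9.80 kt → 24 h equivalent = 9.80 × 24/24 ≈ 9.80 kt.
10 kt < 30 kt ⇒ not rapid intensification.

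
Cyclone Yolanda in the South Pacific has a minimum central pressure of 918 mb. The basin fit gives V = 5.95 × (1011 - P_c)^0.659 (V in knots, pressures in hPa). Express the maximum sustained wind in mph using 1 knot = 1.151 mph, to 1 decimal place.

ΔP = 1011 − 918 = 93 mb.
V ≈ 5.95 × 93^0.659 = 5.95 × 19.826 ≈ 117.963 kt.
117.963 × 1.151 ≈ 135.78 mph → 135.8 mph.

135.8 mph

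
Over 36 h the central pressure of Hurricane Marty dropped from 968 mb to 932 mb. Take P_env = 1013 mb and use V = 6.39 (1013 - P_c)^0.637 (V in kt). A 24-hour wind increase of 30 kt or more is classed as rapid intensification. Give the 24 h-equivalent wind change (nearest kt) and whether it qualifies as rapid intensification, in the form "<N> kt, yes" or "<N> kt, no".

22 kt, no

V₁: ΔP = 45, V ≈ 6.39 × 45^0.637 ≈ 72.21 kt.
V₂: ΔP = 81, V ≈ 6.39 × 81^0.637 ≈ 105.00 kt.
ΔV over 36 h = 32.79 kt → 24 h equivalent = 32.79 × 24/36 ≈ 21.86 kt.
22 kt < 30 kt ⇒ not rapid intensification.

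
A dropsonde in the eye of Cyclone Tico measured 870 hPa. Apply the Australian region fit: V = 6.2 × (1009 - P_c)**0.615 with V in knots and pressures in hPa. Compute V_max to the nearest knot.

129 kt

ΔP = 1009 − 870 = 139 hPa.
139^0.615 ≈ 20.795.
V ≈ 6.2 × 20.795 ≈ 128.9 kt.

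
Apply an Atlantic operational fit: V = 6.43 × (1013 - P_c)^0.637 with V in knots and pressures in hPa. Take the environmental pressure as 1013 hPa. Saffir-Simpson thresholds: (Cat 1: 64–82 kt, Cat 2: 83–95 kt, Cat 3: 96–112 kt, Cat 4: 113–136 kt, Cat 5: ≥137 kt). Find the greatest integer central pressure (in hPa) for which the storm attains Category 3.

943 hPa

Category 3 begins at V = 96 kt.
Required ΔP = (96/6.43)^(1/0.637) = 14.930^1.570 ≈ 69.68 hPa.
P_c ≤ 1013 − 69.68 = 943.32, so the highest integer P_c is 943 hPa.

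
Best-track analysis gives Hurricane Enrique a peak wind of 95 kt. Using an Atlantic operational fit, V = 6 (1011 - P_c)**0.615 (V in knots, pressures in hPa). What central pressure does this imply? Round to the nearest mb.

ΔP = (V / 6)^(1/0.615) = (95/6)^1.626.
95/6 = 15.833; 15.833^1.626 ≈ 89.23 mb.
P_c = 1011 − 89.23 = 921.77 ≈ 922 mb.

922 mb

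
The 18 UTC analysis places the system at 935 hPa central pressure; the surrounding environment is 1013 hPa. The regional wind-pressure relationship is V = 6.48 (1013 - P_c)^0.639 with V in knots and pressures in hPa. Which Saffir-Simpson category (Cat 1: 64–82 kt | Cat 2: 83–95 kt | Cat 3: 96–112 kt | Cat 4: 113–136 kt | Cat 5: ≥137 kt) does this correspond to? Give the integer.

3

ΔP = 1013 − 935 = 78 hPa.
V ≈ 6.48 × 78^0.639 = 6.48 × 16.18 ≈ 105 kt.
105 kt falls in the Category 3 band.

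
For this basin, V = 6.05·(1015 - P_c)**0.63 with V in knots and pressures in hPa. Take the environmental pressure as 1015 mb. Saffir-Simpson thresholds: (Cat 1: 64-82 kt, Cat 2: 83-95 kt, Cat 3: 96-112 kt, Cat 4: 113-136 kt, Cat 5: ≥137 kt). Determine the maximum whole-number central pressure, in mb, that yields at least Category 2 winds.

951 mb

Category 2 begins at V = 83 kt.
Required ΔP = (83/6.05)^(1/0.63) = 13.719^1.587 ≈ 63.87 mb.
P_c ≤ 1015 − 63.87 = 951.13, so the highest integer P_c is 951 mb.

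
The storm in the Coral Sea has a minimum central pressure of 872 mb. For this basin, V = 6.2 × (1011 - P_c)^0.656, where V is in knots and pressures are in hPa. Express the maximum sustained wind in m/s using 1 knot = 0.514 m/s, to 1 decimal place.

ΔP = 1011 − 872 = 139 mb.
V ≈ 6.2 × 139^0.656 = 6.2 × 25.458 ≈ 157.837 kt.
157.837 × 0.514 ≈ 81.13 m/s → 81.1 m/s.

81.1 m/s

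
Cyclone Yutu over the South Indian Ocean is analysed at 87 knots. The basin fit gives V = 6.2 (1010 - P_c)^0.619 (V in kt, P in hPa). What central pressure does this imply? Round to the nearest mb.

ΔP = (V / 6.2)^(1/0.619) = (87/6.2)^1.616.
87/6.2 = 14.032; 14.032^1.616 ≈ 71.32 mb.
P_c = 1010 − 71.32 = 938.68 ≈ 939 mb.

939 mb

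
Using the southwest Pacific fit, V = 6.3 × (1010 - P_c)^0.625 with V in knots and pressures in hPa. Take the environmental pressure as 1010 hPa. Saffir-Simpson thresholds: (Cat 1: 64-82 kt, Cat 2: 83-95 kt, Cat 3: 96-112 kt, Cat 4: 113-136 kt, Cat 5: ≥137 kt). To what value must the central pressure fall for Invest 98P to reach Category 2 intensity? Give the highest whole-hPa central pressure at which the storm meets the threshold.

948 hPa

Category 2 begins at V = 83 kt.
Required ΔP = (83/6.3)^(1/0.625) = 13.175^1.600 ≈ 61.88 hPa.
P_c ≤ 1010 − 61.88 = 948.12, so the highest integer P_c is 948 hPa.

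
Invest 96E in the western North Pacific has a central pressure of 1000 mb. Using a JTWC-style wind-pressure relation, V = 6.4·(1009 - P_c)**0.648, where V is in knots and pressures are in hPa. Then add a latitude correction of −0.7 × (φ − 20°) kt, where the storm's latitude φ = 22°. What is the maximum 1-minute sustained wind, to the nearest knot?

25 kt

ΔP = 1009 − 1000 = 9 mb.
9^0.648 ≈ 4.153.
V ≈ 6.4 × 4.153 ≈ 26.6 kt.
Latitude correction: −0.7 × (22 − 20) = -1.4 kt.
Corrected V ≈ 25.2 kt → 25 kt.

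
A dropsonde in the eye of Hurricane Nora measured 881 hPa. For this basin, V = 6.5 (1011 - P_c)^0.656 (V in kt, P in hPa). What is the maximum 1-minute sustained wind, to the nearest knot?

ΔP = 1011 − 881 = 130 hPa.
130^0.656 ≈ 24.364.
V ≈ 6.5 × 24.364 ≈ 158.4 kt.

158 kt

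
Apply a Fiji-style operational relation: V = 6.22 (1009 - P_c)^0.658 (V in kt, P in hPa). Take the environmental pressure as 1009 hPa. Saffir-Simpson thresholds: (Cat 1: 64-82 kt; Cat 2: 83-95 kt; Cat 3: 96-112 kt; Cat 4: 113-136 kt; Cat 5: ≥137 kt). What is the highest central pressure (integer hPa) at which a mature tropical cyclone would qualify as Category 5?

899 hPa

Category 5 begins at V = 137 kt.
Required ΔP = (137/6.22)^(1/0.658) = 22.026^1.520 ≈ 109.88 hPa.
P_c ≤ 1009 − 109.88 = 899.12, so the highest integer P_c is 899 hPa.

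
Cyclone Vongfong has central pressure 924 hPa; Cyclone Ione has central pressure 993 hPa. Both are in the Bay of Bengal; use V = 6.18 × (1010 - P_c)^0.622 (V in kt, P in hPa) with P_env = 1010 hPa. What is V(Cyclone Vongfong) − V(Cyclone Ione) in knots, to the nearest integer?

Cyclone Vongfong: ΔP = 86; V ≈ 6.18 × 86^0.622 ≈ 98.68 kt.
Cyclone Ione: ΔP = 17; V ≈ 6.18 × 17^0.622 ≈ 36.00 kt.
Difference ≈ 98.68 − 36.00 = 62.68 → 63 kt.

63 kt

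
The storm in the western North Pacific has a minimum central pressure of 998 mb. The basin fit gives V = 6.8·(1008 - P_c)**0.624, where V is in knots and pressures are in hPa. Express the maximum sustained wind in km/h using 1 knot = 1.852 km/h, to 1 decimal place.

ΔP = 1008 − 998 = 10 mb.
V ≈ 6.8 × 10^0.624 = 6.8 × 4.207 ≈ 28.609 kt.
28.609 × 1.852 ≈ 52.98 km/h → 53.0 km/h.

53.0 km/h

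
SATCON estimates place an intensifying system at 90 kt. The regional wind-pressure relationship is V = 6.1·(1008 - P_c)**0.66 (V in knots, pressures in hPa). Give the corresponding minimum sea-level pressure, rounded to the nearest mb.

ΔP = (V / 6.1)^(1/0.66) = (90/6.1)^1.515.
90/6.1 = 14.754; 14.754^1.515 ≈ 59.03 mb.
P_c = 1008 − 59.03 = 948.97 ≈ 949 mb.

949 mb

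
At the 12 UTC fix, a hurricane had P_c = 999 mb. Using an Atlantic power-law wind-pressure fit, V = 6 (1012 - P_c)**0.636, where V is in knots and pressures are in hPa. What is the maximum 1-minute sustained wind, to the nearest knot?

ΔP = 1012 − 999 = 13 mb.
13^0.636 ≈ 5.111.
V ≈ 6 × 5.111 ≈ 30.7 kt.

31 kt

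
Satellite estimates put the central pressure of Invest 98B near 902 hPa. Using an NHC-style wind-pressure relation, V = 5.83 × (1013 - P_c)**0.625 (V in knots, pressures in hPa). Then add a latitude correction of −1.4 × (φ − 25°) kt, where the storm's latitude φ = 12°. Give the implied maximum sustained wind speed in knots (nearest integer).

129 kt

ΔP = 1013 − 902 = 111 hPa.
111^0.625 ≈ 18.981.
V ≈ 5.83 × 18.981 ≈ 110.7 kt.
Latitude correction: −1.4 × (12 − 25) = 18.2 kt.
Corrected V ≈ 128.9 kt → 129 kt.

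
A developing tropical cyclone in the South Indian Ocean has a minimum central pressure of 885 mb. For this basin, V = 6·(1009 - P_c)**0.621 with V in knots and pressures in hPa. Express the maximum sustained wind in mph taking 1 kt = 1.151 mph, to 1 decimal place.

137.8 mph

ΔP = 1009 − 885 = 124 mb.
V ≈ 6 × 124^0.621 = 6 × 19.953 ≈ 119.720 kt.
119.720 × 1.151 ≈ 137.80 mph → 137.8 mph.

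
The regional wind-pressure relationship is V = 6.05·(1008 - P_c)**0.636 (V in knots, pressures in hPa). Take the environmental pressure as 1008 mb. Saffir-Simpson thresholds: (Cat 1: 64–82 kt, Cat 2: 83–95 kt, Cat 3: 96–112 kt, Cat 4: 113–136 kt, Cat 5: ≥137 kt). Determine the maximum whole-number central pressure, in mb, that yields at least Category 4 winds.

908 mb

Category 4 begins at V = 113 kt.
Required ΔP = (113/6.05)^(1/0.636) = 18.678^1.572 ≈ 99.76 mb.
P_c ≤ 1008 − 99.76 = 908.24, so the highest integer P_c is 908 mb.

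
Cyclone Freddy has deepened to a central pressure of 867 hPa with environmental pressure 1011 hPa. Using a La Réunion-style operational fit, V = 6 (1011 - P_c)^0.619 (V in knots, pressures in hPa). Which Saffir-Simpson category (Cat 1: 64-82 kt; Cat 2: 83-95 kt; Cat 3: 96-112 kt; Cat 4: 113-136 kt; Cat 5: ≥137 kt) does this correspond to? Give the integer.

4

ΔP = 1011 − 867 = 144 hPa.
V ≈ 6 × 144^0.619 = 6 × 21.68 ≈ 130 kt.
130 kt falls in the Category 4 band.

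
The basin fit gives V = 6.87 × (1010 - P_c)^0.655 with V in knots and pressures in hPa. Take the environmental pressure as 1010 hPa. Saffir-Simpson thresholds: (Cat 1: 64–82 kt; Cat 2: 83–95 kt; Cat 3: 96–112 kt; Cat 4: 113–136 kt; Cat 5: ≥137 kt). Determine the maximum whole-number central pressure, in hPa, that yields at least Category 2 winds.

965 hPa

Category 2 begins at V = 83 kt.
Required ΔP = (83/6.87)^(1/0.655) = 12.082^1.527 ≈ 44.88 hPa.
P_c ≤ 1010 − 44.88 = 965.12, so the highest integer P_c is 965 hPa.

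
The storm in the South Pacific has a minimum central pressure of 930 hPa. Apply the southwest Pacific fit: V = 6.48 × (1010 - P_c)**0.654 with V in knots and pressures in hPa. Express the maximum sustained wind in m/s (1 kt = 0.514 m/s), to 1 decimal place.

58.5 m/s

ΔP = 1010 − 930 = 80 hPa.
V ≈ 6.48 × 80^0.654 = 6.48 × 17.564 ≈ 113.814 kt.
113.814 × 0.514 ≈ 58.50 m/s → 58.5 m/s.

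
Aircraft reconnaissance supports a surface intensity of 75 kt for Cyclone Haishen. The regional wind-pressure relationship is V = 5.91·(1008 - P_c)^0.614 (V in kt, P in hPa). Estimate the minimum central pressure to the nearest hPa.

ΔP = (V / 5.91)^(1/0.614) = (75/5.91)^1.629.
75/5.91 = 12.690; 12.690^1.629 ≈ 62.69 hPa.
P_c = 1008 − 62.69 = 945.31 ≈ 945 hPa.

945 hPa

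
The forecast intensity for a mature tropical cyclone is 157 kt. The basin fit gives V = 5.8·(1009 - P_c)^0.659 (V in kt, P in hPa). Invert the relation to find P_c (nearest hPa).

860 hPa

ΔP = (V / 5.8)^(1/0.659) = (157/5.8)^1.517.
157/5.8 = 27.069; 27.069^1.517 ≈ 149.18 hPa.
P_c = 1009 − 149.18 = 859.82 ≈ 860 hPa.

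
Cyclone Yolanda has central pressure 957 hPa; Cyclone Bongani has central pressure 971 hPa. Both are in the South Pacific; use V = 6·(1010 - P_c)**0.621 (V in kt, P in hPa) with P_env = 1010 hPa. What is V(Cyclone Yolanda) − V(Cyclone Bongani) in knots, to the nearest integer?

12 kt

Cyclone Yolanda: ΔP = 53; V ≈ 6 × 53^0.621 ≈ 70.62 kt.
Cyclone Bongani: ΔP = 39; V ≈ 6 × 39^0.621 ≈ 58.37 kt.
Difference ≈ 70.62 − 58.37 = 12.25 → 12 kt.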